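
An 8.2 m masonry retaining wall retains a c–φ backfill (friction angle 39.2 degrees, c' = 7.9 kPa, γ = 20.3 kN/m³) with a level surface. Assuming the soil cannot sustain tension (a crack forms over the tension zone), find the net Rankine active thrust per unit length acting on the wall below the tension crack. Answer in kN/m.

98.5 kN/m

K_a = 0.2255; √K_a = 0.4748.
Tension-crack depth z_c = 2c/(γ√K_a) = 2×7.9/(20.3×0.4748) = 1.639 m.
σ_a at base = K_a γ H − 2c√K_a = 0.2255×20.3×8.2 − 2×7.9×0.4748 = 30.03 kPa.
P_a = ½ × 30.03 × (H − z_c) = 0.5×30.03×6.561 = 98.51 kN/m.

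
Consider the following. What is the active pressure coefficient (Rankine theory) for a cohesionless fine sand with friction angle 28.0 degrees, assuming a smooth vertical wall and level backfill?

K_a = (1 − sin φ)/(1 + sin φ) = (1 − sin 28.0°)/(1 + sin 28.0°) = 0.3610.

0.361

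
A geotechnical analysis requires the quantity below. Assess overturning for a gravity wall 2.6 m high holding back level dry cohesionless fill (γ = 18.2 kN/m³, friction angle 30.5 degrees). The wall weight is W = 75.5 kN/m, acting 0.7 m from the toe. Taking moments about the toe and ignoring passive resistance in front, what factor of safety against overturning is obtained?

K_a = tan²(45° − 30.5°/2) = 0.3267.
P_a = ½K_aγH² = 0.5×0.3267×18.2×2.6² = 20.10 kN/m, acting at H/3 = 0.8667 m above the base.
Overturning moment M_o = P_a × H/3 = 20.10 × 0.8667 = 17.42.
Resisting moment M_r = W × 0.7 = 75.5 × 0.7 = 52.85.
FS_overturning = M_r/M_o = 52.85/17.42 = 3.035.

3.03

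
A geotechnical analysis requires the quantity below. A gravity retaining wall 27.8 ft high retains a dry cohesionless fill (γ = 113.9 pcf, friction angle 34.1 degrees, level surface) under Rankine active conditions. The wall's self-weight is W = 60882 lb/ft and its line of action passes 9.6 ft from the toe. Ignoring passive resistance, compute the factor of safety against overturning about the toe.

5.09

K_a = tan²(45° − 34.1°/2) = 0.2815.
P_a = ½K_aγH² = 0.5×0.2815×113.9×27.8² = 12390 lb/ft, acting at H/3 = 9.267 ft above the base.
Overturning moment M_o = P_a × H/3 = 12390 × 9.267 = 114800.
Resisting moment M_r = W × 9.6 = 60882 × 9.6 = 584500.
FS_overturning = M_r/M_o = 584500/114800 = 5.090.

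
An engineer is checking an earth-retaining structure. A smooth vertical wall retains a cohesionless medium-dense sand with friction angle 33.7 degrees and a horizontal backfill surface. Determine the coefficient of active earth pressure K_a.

0.286

K_a = (1 − sin φ)/(1 + sin φ) = (1 − sin 33.7°)/(1 + sin 33.7°) = 0.2863.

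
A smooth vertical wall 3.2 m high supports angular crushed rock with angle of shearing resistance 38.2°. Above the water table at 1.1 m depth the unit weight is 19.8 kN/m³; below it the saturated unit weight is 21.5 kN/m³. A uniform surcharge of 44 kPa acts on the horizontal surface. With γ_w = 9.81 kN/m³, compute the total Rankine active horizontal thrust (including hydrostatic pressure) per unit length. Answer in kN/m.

74.5 kN/m

K_a = tan²(45° − φ/2) = 0.2358.
γ' = 21.5 − 9.81 = 11.69 kN/m³. h₂ = H − d_w = 2.1 m.
σ'_h: at surface K_a·q = 10.37; at WT K_a(q+γd_w) = 15.51; at base K_a(q+γd_w+γ'h₂) = 21.30 kPa.
P₁ = ½(10.37+15.51)×1.1 = 14.24; P₂ = ½(15.51+21.30)×2.1 = 38.65; P_w = ½γ_w h₂² = 21.63.
Total = 14.24+38.65+21.63 = 74.52 kN/m.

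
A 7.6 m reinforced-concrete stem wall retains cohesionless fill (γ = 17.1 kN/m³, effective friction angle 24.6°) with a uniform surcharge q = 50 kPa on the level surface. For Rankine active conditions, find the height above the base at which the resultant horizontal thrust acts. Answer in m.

3.08 m

K_a = 0.4121.
Triangular part P₁ = ½K_aγH² = 203.5 at H/3 = 2.533 m; rectangular part P₂ = K_a q H = 156.6 at H/2 = 3.800 m.
ȳ = (P₁·2.533 + P₂·3.800)/(P₁+P₂) = 3.084 m.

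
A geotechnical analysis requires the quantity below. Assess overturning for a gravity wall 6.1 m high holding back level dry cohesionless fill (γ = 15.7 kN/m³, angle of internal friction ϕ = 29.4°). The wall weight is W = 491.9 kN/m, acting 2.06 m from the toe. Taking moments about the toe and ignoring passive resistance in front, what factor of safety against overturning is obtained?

K_a = tan²(45° − 29.4°/2) = 0.3415.
P_a = ½K_aγH² = 0.5×0.3415×15.7×6.1² = 99.74 kN/m, acting at H/3 = 2.033 m above the base.
Overturning moment M_o = P_a × H/3 = 99.74 × 2.033 = 202.8.
Resisting moment M_r = W × 2.06 = 491.9 × 2.06 = 1013.
FS_overturning = M_r/M_o = 1013/202.8 = 4.996.

5.00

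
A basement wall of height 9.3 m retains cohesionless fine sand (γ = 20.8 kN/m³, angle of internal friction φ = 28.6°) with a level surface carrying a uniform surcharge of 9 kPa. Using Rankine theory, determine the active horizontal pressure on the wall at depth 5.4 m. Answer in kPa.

42.8 kPa

K_a = (1 − sin φ)/(1 + sin φ) = 0.3525.
σ_v = γz + q = 20.8 × 5.4 + 9 = 121.3 kPa.
σ_h = K_a σ_v = 0.3525 × 121.3 = 42.77 kPa.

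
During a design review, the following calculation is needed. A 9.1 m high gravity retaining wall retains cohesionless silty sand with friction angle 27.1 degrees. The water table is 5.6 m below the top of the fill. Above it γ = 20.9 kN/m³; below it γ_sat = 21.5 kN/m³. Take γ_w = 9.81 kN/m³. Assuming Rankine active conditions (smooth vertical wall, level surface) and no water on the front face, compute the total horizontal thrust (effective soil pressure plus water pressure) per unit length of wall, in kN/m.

363 kN/m

K_a = tan²(45° − φ/2) = 0.3741.
γ' = 21.5 − 9.81 = 11.69 kN/m³. Depth below WT = 3.5 m.
σ'_h at WT = K_a γ d_w = 43.78 kPa; at base = 43.78 + K_a γ' × 3.5 = 59.08 kPa.
P₁ (0–5.6 m) = ½×43.78×5.6 = 122.6. P₂ (5.6–9.1 m) = ½(43.78+59.08)×3.5 = 180.0.
P_w = ½ γ_w h₂² = 0.5×9.81×3.5² = 60.09. Total = 122.6+180.0+60.09 = 362.7 kN/m.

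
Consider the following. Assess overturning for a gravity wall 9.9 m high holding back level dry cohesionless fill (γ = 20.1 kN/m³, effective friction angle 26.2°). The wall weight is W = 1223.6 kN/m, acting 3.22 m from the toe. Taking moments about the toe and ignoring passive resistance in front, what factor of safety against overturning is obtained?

K_a = tan²(45° − 26.2°/2) = 0.3874.
P_a = ½K_aγH² = 0.5×0.3874×20.1×9.9² = 381.6 kN/m, acting at H/3 = 3.300 m above the base.
Overturning moment M_o = P_a × H/3 = 381.6 × 3.300 = 1259.
Resisting moment M_r = W × 3.22 = 1223.6 × 3.22 = 3940.
FS_overturning = M_r/M_o = 3940/1259 = 3.129.

3.13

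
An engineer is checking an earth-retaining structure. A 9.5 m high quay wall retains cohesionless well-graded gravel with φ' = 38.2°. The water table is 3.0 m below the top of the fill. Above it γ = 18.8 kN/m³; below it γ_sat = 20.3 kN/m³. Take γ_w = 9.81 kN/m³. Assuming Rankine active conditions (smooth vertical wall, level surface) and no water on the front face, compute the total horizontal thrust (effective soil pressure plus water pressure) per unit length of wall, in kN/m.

K_a = tan²(45° − φ/2) = 0.2358.
γ' = 20.3 − 9.81 = 10.49 kN/m³. Depth below WT = 6.5 m.
σ'_h at WT = K_a γ d_w = 13.30 kPa; at base = 13.30 + K_a γ' × 6.5 = 29.37 kPa.
P₁ (0–3.0 m) = ½×13.30×3.0 = 19.95. P₂ (3.0–9.5 m) = ½(13.30+29.37)×6.5 = 138.7.
P_w = ½ γ_w h₂² = 0.5×9.81×6.5² = 207.2. Total = 19.95+138.7+207.2 = 365.9 kN/m.

366 kN/m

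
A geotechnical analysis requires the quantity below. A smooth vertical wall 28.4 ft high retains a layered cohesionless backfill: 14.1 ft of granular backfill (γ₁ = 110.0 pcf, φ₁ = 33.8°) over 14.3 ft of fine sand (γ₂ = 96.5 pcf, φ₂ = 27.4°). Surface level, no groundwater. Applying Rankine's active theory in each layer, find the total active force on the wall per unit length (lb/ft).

15000 lb/ft

K_a1 = tan²(45°−33.8°/2) = 0.2851; K_a2 = tan²(45°−27.4°/2) = 0.3697.
Layer 1: σ at base = K_a1 γ₁ h₁ = 442.2 psf; P₁ = ½×442.2×14.1 = 3117.
Layer 2: σ_v at top = γ₁h₁ = 1551; σ_h top = K_a2×1551 = 573.4; σ_h base = K_a2×(1551+96.5×14.3) = 1084.
P₂ = ½(573.4+1084)×14.3 = 11850. Total P_a = 3117+11850 = 14960 lb/ft.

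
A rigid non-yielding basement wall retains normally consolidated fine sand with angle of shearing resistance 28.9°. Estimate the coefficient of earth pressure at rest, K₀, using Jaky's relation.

K₀ = 1 − sin φ' = 1 − sin 28.9° = 0.5167.

0.517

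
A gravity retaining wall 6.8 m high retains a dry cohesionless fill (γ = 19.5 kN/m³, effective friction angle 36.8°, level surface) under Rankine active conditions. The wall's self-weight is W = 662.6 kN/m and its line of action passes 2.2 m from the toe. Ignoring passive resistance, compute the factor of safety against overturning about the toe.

5.69

K_a = tan²(45° − 36.8°/2) = 0.2508.
P_a = ½K_aγH² = 0.5×0.2508×19.5×6.8² = 113.1 kN/m, acting at H/3 = 2.267 m above the base.
Overturning moment M_o = P_a × H/3 = 113.1 × 2.267 = 256.3.
Resisting moment M_r = W × 2.2 = 662.6 × 2.2 = 1458.
FS_overturning = M_r/M_o = 1458/256.3 = 5.689.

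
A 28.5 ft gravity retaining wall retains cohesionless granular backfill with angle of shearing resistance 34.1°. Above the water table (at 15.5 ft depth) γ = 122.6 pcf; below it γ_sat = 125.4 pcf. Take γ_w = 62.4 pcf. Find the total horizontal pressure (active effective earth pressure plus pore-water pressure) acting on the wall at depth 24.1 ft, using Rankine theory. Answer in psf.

1220 psf

K_a = (1 − sin φ)/(1 + sin φ) = 0.2815.
γ' = 125.4 − 62.4 = 63.00 pcf.
Effective vertical stress at 24.1 ft: σ'_v = 122.6×15.5 + 63.00×8.60 = 2442 psf.
σ'_h = K_a σ'_v = 0.2815 × 2442 = 687.5 psf; u = γ_w × 8.60 = 536.6 psf.
Total σ_h = 687.5 + 536.6 = 1224 psf.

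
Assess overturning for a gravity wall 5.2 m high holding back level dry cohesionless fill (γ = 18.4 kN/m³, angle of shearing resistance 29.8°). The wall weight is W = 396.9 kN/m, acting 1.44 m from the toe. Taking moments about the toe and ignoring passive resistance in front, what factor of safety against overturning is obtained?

K_a = tan²(45° − 29.8°/2) = 0.3360.
P_a = ½K_aγH² = 0.5×0.3360×18.4×5.2² = 83.59 kN/m, acting at H/3 = 1.733 m above the base.
Overturning moment M_o = P_a × H/3 = 83.59 × 1.733 = 144.9.
Resisting moment M_r = W × 1.44 = 396.9 × 1.44 = 571.5.
FS_overturning = M_r/M_o = 571.5/144.9 = 3.944.

3.94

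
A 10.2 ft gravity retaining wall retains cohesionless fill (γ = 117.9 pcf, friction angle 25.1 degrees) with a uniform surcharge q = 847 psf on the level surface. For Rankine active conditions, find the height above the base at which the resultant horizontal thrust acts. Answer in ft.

4.39 ft

K_a = 0.4043.
Triangular part P₁ = ½K_aγH² = 2480 at H/3 = 3.400 ft; rectangular part P₂ = K_a q H = 3493 at H/2 = 5.100 ft.
ȳ = (P₁·3.400 + P₂·5.100)/(P₁+P₂) = 4.394 ft.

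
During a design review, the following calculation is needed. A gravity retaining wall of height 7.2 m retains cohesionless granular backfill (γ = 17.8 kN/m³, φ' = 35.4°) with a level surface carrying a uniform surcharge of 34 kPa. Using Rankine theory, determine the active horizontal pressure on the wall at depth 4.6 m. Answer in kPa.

30.9 kPa

K_a = (1 − sin φ)/(1 + sin φ) = 0.2664.
σ_v = γz + q = 17.8 × 4.6 + 34 = 115.9 kPa.
σ_h = K_a σ_v = 0.2664 × 115.9 = 30.87 kPa.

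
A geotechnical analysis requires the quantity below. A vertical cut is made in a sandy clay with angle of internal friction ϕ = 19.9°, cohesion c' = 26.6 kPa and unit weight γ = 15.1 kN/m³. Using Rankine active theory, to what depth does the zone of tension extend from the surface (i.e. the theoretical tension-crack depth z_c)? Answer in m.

5.02 m

K_a = tan²(45° − 19.9°/2) = 0.4921; √K_a = 0.7015.
The active pressure is zero where K_a γ z = 2c√K_a, so z_c = 2c/(γ√K_a) = 2×26.6/(15.1×0.7015) = 5.022 m.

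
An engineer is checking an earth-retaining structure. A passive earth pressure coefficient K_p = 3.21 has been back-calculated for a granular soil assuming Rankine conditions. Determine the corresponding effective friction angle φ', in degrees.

31.7°

K_p = (1+sin φ)/(1−sin φ) ⇒ sin φ = (K_p − 1)/(K_p + 1) = 0.5249.
φ = arcsin(0.5249) = 31.66°.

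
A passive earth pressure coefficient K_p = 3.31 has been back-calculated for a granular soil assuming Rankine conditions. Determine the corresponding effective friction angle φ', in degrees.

32.4°

K_p = (1+sin φ)/(1−sin φ) ⇒ sin φ = (K_p − 1)/(K_p + 1) = 0.5360.
φ = arcsin(0.5360) = 32.41°.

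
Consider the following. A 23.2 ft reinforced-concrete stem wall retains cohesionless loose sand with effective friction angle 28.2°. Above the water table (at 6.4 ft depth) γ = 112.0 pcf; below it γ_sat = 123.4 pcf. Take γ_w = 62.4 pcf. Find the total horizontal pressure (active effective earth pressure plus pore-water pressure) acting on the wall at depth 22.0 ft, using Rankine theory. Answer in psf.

1570 psf

K_a = (1 − sin φ)/(1 + sin φ) = 0.3582.
γ' = 123.4 − 62.4 = 61.00 pcf.
Effective vertical stress at 22.0 ft: σ'_v = 112.0×6.4 + 61.00×15.6 = 1668 psf.
σ'_h = K_a σ'_v = 0.3582 × 1668 = 597.6 psf; u = γ_w × 15.6 = 973.4 psf.
Total σ_h = 597.6 + 973.4 = 1571 psf.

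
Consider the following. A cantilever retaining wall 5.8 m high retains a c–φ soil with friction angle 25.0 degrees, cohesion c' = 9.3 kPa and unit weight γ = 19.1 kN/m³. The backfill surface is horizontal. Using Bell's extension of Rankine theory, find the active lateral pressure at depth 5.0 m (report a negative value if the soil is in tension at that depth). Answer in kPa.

K_a = (1 − sin φ)/(1 + sin φ) = 0.4059.
σ_a = K_a γ z − 2c√K_a = 0.4059×19.1×5.0 − 2×9.3×0.6371 = 26.91 kPa.

26.9 kPa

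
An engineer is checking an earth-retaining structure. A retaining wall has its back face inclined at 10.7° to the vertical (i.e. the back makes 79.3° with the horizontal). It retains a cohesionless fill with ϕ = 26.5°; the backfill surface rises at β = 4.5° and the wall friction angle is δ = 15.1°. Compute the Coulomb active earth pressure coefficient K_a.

K_a = sin²(α+φ) / [sin²α · sin(α−δ) · (1 + √{sin(φ+δ)sin(φ−β) / (sin(α−δ)sin(α+β))})²].
With α = 79.3°, φ = 26.5°, δ = 15.1°, β = 4.5°: K_a = 0.4567.

0.457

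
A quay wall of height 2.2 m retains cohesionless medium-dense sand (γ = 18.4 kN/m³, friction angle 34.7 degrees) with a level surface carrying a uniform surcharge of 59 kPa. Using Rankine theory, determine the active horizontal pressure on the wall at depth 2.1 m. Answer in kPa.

26.8 kPa

K_a = (1 − sin φ)/(1 + sin φ) = 0.2745.
σ_v = γz + q = 18.4 × 2.1 + 59 = 97.64 kPa.
σ_h = K_a σ_v = 0.2745 × 97.64 = 26.80 kPa.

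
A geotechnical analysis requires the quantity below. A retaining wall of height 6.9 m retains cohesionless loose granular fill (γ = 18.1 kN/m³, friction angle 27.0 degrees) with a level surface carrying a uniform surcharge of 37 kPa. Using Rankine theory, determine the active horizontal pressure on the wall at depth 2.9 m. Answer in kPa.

K_a = (1 − sin φ)/(1 + sin φ) = 0.3755.
σ_v = γz + q = 18.1 × 2.9 + 37 = 89.49 kPa.
σ_h = K_a σ_v = 0.3755 × 89.49 = 33.61 kPa.

33.6 kPa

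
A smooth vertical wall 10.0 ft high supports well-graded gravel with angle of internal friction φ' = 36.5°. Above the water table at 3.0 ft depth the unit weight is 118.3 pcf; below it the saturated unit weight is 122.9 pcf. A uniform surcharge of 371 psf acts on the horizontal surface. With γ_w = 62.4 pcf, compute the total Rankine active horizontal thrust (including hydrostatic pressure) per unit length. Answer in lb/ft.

3610 lb/ft

K_a = tan²(45° − φ/2) = 0.2541.
γ' = 122.9 − 62.4 = 60.50 pcf. h₂ = H − d_w = 7.0 ft.
σ'_h: at surface K_a·q = 94.26; at WT K_a(q+γd_w) = 184.4; at base K_a(q+γd_w+γ'h₂) = 292.0 psf.
P₁ = ½(94.26+184.4)×3.0 = 418.0; P₂ = ½(184.4+292.0)×7.0 = 1668; P_w = ½γ_w h₂² = 1529.
Total = 418.0+1668+1529 = 3614 lb/ft.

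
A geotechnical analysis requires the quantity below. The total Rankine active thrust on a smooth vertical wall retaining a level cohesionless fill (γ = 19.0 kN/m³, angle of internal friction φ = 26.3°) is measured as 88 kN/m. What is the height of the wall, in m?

4.90 m

K_a = 0.3859. P_a = ½ K_a γ H² ⇒ H = √(2P_a/(K_a γ)).
H = √(2×88/(0.3859×19.0)) = 4.899 m.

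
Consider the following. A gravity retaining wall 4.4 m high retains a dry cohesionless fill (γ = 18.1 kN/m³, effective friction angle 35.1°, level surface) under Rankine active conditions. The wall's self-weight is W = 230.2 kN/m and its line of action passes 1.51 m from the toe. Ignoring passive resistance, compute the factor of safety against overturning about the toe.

5.01

K_a = tan²(45° − 35.1°/2) = 0.2698.
P_a = ½K_aγH² = 0.5×0.2698×18.1×4.4² = 47.28 kN/m, acting at H/3 = 1.467 m above the base.
Overturning moment M_o = P_a × H/3 = 47.28 × 1.467 = 69.34.
Resisting moment M_r = W × 1.51 = 230.2 × 1.51 = 347.6.
FS_overturning = M_r/M_o = 347.6/69.34 = 5.013.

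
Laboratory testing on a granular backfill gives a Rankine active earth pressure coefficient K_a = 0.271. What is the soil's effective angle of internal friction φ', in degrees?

K_a = tan²(45° − φ/2) ⇒ 45° − φ/2 = arctan(√0.271) = 27.50°.
φ = 2(45° − 27.50°) = 35.00°.

35.0°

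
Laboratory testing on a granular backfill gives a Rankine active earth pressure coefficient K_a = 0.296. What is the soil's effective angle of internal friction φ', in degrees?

32.9°

K_a = tan²(45° − φ/2) ⇒ 45° − φ/2 = arctan(√0.296) = 28.55°.
φ = 2(45° − 28.55°) = 32.90°.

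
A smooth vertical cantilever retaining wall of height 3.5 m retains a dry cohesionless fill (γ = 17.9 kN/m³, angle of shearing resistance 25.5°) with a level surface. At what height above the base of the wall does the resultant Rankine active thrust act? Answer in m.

K_a = 0.3981.
The pressure distribution is triangular, so the resultant acts at H/3 above the base = 3.5/3 = 1.167 m.

1.17 m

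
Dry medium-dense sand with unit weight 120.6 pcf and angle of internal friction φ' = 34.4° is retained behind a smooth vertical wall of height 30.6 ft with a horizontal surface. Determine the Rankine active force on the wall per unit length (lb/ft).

K_a = tan²(45° − φ/2) = 0.2780.
P_a = ½ K_a γ H² = 0.5 × 0.2780 × 120.6 × 30.6² = 15700 lb/ft.

15700 lb/ft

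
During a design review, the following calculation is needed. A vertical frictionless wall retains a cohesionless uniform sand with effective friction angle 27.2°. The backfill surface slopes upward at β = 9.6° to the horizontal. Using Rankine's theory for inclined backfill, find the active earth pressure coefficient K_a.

0.391

K_a = cos β · (cos β − √(cos²β − cos²φ)) / (cos β + √(cos²β − cos²φ)).
cos β = 0.9860, cos φ = 0.8894, √(cos²β − cos²φ) = 0.4256.
K_a = 0.9860 × (0.9860 − 0.4256)/(0.9860 + 0.4256) = 0.3914.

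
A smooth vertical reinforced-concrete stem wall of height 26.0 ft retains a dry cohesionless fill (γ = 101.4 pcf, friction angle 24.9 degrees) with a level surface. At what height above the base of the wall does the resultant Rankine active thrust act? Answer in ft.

K_a = 0.4074.
The pressure distribution is triangular, so the resultant acts at H/3 above the base = 26.0/3 = 8.667 ft.

8.67 ft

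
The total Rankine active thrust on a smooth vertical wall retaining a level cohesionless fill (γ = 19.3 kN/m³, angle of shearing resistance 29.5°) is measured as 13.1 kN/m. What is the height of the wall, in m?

K_a = 0.3401. P_a = ½ K_a γ H² ⇒ H = √(2P_a/(K_a γ)).
H = √(2×13.1/(0.3401×19.3)) = 1.998 m.

2.00 m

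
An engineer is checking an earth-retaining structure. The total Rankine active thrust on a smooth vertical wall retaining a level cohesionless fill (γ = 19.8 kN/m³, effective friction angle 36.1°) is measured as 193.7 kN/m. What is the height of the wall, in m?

K_a = 0.2585. P_a = ½ K_a γ H² ⇒ H = √(2P_a/(K_a γ)).
H = √(2×193.7/(0.2585×19.8)) = 8.700 m.

8.70 m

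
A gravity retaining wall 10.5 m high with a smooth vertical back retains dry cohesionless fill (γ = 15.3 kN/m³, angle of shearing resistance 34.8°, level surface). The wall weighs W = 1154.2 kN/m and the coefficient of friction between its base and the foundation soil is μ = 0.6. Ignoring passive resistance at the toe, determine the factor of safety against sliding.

3.00

K_a = tan²(45° − 34.8°/2) = 0.2733.
P_a = ½K_aγH² = 0.5×0.2733×15.3×10.5² = 230.5 kN/m, acting at H/3 = 3.500 m above the base.
FS_sliding = μW / P_a = 0.6×1154.2 / 230.5 = 3.004.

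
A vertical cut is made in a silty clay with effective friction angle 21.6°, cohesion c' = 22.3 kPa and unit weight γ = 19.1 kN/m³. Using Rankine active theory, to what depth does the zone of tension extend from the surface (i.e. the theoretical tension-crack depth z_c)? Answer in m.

3.44 m

K_a = tan²(45° − 21.6°/2) = 0.4619; √K_a = 0.6796.
The active pressure is zero where K_a γ z = 2c√K_a, so z_c = 2c/(γ√K_a) = 2×22.3/(19.1×0.6796) = 3.436 m.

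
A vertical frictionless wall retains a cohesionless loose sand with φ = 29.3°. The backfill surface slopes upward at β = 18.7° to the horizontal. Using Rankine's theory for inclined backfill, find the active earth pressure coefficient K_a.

0.415

K_a = cos β · (cos β − √(cos²β − cos²φ)) / (cos β + √(cos²β − cos²φ)).
cos β = 0.9472, cos φ = 0.8721, √(cos²β − cos²φ) = 0.3697.
K_a = 0.9472 × (0.9472 − 0.3697)/(0.9472 + 0.3697) = 0.4154.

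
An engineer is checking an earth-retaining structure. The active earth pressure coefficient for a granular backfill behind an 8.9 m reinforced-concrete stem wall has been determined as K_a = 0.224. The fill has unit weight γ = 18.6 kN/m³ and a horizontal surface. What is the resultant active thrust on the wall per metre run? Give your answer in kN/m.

165 kN/m

P = ½ K_a γ H² = 0.5 × 0.224 × 18.6 × 8.9² = 165.0 kN/m.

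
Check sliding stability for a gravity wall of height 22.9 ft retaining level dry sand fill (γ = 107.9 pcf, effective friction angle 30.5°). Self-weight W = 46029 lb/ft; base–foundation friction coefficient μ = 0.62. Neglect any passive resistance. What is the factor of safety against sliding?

K_a = tan²(45° − 30.5°/2) = 0.3267.
P_a = ½K_aγH² = 0.5×0.3267×107.9×22.9² = 9242 lb/ft, acting at H/3 = 7.633 ft above the base.
FS_sliding = μW / P_a = 0.62×46029 / 9242 = 3.088.

3.09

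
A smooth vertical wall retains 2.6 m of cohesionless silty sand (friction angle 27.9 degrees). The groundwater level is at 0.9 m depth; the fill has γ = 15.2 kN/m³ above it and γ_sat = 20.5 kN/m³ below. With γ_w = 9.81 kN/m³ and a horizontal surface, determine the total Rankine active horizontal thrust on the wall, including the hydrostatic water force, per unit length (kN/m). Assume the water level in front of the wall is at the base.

K_a = tan²(45° − φ/2) = 0.3625.
γ' = 20.5 − 9.81 = 10.69 kN/m³. Depth below WT = 1.7 m.
σ'_h at WT = K_a γ d_w = 4.958 kPa; at base = 4.958 + K_a γ' × 1.7 = 11.55 kPa.
P₁ (0–0.9 m) = ½×4.958×0.9 = 2.231. P₂ (0.9–2.6 m) = ½(4.958+11.55)×1.7 = 14.03.
P_w = ½ γ_w h₂² = 0.5×9.81×1.7² = 14.18. Total = 2.231+14.03+14.18 = 30.44 kN/m.

30.4 kN/m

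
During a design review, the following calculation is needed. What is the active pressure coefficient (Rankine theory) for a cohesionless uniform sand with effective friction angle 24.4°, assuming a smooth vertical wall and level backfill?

0.415

K_a = (1 − sin φ)/(1 + sin φ) = (1 − sin 24.4°)/(1 + sin 24.4°) = 0.4153.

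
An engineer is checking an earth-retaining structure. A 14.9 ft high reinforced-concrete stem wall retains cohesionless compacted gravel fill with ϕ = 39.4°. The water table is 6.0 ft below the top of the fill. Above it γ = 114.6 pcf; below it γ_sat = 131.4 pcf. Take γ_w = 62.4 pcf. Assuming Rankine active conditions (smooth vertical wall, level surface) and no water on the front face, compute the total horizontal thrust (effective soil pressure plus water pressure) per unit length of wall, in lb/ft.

K_a = tan²(45° − φ/2) = 0.2234.
γ' = 131.4 − 62.4 = 69.00 pcf. Depth below WT = 8.9 ft.
σ'_h at WT = K_a γ d_w = 153.6 psf; at base = 153.6 + K_a γ' × 8.9 = 290.9 psf.
P₁ (0–6.0 ft) = ½×153.6×6.0 = 460.9. P₂ (6.0–14.9 ft) = ½(153.6+290.9)×8.9 = 1978.
P_w = ½ γ_w h₂² = 0.5×62.4×8.9² = 2471. Total = 460.9+1978+2471 = 4910 lb/ft.

4910 lb/ft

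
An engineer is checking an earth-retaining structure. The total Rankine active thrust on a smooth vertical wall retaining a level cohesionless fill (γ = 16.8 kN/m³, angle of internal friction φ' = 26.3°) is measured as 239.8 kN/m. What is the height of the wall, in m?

8.60 m

K_a = 0.3859. P_a = ½ K_a γ H² ⇒ H = √(2P_a/(K_a γ)).
H = √(2×239.8/(0.3859×16.8)) = 8.601 m.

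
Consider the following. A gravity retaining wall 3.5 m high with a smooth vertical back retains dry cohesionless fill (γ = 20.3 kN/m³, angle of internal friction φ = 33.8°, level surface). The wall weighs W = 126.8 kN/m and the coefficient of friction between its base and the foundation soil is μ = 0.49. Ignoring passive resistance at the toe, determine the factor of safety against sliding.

1.75

K_a = tan²(45° − 33.8°/2) = 0.2851.
P_a = ½K_aγH² = 0.5×0.2851×20.3×3.5² = 35.45 kN/m, acting at H/3 = 1.167 m above the base.
FS_sliding = μW / P_a = 0.49×126.8 / 35.45 = 1.753.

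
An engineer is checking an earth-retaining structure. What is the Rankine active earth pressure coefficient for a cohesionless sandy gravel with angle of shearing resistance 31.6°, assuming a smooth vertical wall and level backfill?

0.312

K_a = tan²(45° − φ/2) = tan²(29.20°) = 0.3123.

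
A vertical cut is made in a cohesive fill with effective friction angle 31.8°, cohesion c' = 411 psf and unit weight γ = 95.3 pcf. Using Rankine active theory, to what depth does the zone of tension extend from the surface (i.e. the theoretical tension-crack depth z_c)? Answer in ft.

K_a = tan²(45° − 31.8°/2) = 0.3098; √K_a = 0.5566.
The active pressure is zero where K_a γ z = 2c√K_a, so z_c = 2c/(γ√K_a) = 2×411/(95.3×0.5566) = 15.50 ft.

15.5 ft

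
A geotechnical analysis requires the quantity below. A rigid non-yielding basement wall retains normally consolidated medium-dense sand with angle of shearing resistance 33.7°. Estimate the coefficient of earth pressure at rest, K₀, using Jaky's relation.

K₀ = 1 − sin φ' = 1 − sin 33.7° = 0.4452.

0.445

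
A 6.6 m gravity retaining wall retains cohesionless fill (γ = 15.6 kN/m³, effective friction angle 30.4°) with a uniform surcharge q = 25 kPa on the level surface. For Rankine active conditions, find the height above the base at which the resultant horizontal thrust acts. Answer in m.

K_a = 0.3280.
Triangular part P₁ = ½K_aγH² = 111.4 at H/3 = 2.200 m; rectangular part P₂ = K_a q H = 54.12 at H/2 = 3.300 m.
ȳ = (P₁·2.200 + P₂·3.300)/(P₁+P₂) = 2.560 m.

2.56 m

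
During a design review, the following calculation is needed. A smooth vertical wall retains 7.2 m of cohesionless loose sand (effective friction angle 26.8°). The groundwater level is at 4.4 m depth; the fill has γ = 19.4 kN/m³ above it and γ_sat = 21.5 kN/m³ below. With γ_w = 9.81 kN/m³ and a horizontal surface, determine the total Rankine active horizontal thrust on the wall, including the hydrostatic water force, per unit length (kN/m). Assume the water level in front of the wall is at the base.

K_a = tan²(45° − φ/2) = 0.3785.
γ' = 21.5 − 9.81 = 11.69 kN/m³. Depth below WT = 2.8 m.
σ'_h at WT = K_a γ d_w = 32.31 kPa; at base = 32.31 + K_a γ' × 2.8 = 44.69 kPa.
P₁ (0–4.4 m) = ½×32.31×4.4 = 71.07. P₂ (4.4–7.2 m) = ½(32.31+44.69)×2.8 = 107.8.
P_w = ½ γ_w h₂² = 0.5×9.81×2.8² = 38.46. Total = 71.07+107.8+38.46 = 217.3 kN/m.

217 kN/m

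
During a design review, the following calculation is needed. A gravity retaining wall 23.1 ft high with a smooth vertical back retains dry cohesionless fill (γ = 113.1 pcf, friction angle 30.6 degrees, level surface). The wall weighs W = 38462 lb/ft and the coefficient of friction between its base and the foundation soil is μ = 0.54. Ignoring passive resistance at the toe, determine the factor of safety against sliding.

2.12

K_a = tan²(45° − 30.6°/2) = 0.3253.
P_a = ½K_aγH² = 0.5×0.3253×113.1×23.1² = 9817 lb/ft, acting at H/3 = 7.700 ft above the base.
FS_sliding = μW / P_a = 0.54×38462 / 9817 = 2.116.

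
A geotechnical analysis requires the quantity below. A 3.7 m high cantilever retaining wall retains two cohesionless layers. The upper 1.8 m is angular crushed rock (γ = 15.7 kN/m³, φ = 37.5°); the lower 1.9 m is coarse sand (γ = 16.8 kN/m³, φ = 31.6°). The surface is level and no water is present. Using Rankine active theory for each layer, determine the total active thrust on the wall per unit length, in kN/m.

32.4 kN/m

K_a1 = tan²(45°−37.5°/2) = 0.2432; K_a2 = tan²(45°−31.6°/2) = 0.3123.
Layer 1: σ at base = K_a1 γ₁ h₁ = 6.873 kPa; P₁ = ½×6.873×1.8 = 6.185.
Layer 2: σ_v at top = γ₁h₁ = 28.26; σ_h top = K_a2×28.26 = 8.827; σ_h base = K_a2×(28.26+16.8×1.9) = 18.80.
P₂ = ½(8.827+18.80)×1.9 = 26.24. Total P_a = 6.185+26.24 = 32.43 kN/m.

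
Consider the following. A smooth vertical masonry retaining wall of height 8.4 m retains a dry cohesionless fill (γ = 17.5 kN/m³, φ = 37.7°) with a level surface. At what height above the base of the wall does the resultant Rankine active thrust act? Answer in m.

2.80 m

K_a = 0.2411.
The pressure distribution is triangular, so the resultant acts at H/3 above the base = 8.4/3 = 2.800 m.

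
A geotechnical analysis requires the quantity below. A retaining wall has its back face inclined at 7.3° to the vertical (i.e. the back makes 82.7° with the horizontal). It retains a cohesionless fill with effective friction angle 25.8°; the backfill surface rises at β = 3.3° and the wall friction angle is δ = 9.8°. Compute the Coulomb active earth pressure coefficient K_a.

0.435

K_a = sin²(α+φ) / [sin²α · sin(α−δ) · (1 + √{sin(φ+δ)sin(φ−β) / (sin(α−δ)sin(α+β))})²].
With α = 82.7°, φ = 25.8°, δ = 9.8°, β = 3.3°: K_a = 0.4346.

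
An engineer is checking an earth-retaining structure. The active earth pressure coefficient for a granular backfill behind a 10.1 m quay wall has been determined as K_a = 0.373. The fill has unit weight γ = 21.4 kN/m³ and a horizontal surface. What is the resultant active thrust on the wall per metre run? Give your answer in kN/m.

407 kN/m

P = ½ K_a γ H² = 0.5 × 0.373 × 21.4 × 10.1² = 407.1 kN/m.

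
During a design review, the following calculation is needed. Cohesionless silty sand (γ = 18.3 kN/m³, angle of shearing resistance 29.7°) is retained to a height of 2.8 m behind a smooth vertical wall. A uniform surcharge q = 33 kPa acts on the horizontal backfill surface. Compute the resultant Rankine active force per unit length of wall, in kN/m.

55.4 kN/m

K_a = tan²(45° − φ/2) = 0.3374.
Soil triangle: ½ K_a γ H² = 0.5×0.3374×18.3×2.8² = 24.20 kN/m.
Surcharge rectangle: K_a q H = 0.3374×33×2.8 = 31.17 kN/m.
Total = 24.20 + 31.17 = 55.38 kN/m.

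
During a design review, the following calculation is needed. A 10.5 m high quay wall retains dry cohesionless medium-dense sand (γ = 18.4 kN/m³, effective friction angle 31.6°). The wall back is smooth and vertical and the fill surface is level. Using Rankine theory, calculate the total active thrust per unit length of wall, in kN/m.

317 kN/m

K_a = tan²(45° − φ/2) = 0.3123.
P_a = ½ K_a γ H² = 0.5 × 0.3123 × 18.4 × 10.5² = 316.8 kN/m.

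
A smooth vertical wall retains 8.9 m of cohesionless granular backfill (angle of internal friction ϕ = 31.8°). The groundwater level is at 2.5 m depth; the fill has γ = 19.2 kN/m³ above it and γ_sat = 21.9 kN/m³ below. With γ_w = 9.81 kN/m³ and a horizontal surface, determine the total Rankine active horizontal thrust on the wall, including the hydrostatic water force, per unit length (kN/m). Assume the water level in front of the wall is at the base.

391 kN/m

K_a = tan²(45° − φ/2) = 0.3098.
γ' = 21.9 − 9.81 = 12.09 kN/m³. Depth below WT = 6.4 m.
σ'_h at WT = K_a γ d_w = 14.87 kPa; at base = 14.87 + K_a γ' × 6.4 = 38.84 kPa.
P₁ (0–2.5 m) = ½×14.87×2.5 = 18.59. P₂ (2.5–8.9 m) = ½(14.87+38.84)×6.4 = 171.9.
P_w = ½ γ_w h₂² = 0.5×9.81×6.4² = 200.9. Total = 18.59+171.9+200.9 = 391.4 kN/m.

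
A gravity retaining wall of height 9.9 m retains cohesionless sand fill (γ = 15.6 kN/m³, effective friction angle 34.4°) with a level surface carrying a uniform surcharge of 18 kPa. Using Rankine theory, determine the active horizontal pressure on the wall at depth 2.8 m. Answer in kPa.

K_a = (1 − sin φ)/(1 + sin φ) = 0.2780.
σ_v = γz + q = 15.6 × 2.8 + 18 = 61.68 kPa.
σ_h = K_a σ_v = 0.2780 × 61.68 = 17.15 kPa.

17.1 kPa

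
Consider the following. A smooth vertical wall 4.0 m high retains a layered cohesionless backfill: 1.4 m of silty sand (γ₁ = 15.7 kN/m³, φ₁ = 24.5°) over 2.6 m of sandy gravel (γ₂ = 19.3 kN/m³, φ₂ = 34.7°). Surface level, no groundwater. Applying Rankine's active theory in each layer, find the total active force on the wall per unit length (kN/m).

K_a1 = tan²(45°−24.5°/2) = 0.4137; K_a2 = tan²(45°−34.7°/2) = 0.2745.
Layer 1: σ at base = K_a1 γ₁ h₁ = 9.094 kPa; P₁ = ½×9.094×1.4 = 6.366.
Layer 2: σ_v at top = γ₁h₁ = 21.98; σ_h top = K_a2×21.98 = 6.033; σ_h base = K_a2×(21.98+19.3×2.6) = 19.81.
P₂ = ½(6.033+19.81)×2.6 = 33.59. Total P_a = 6.366+33.59 = 39.96 kN/m.

40.0 kN/m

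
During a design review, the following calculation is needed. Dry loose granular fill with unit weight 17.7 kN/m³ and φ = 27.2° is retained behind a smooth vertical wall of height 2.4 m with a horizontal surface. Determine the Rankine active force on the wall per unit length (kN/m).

19.0 kN/m

K_a = tan²(45° − φ/2) = 0.3726.
P_a = ½ K_a γ H² = 0.5 × 0.3726 × 17.7 × 2.4² = 18.99 kN/m.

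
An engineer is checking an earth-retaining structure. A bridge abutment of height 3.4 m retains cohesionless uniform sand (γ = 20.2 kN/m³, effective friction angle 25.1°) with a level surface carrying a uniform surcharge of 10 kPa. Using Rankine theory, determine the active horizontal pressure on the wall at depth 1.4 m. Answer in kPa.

15.5 kPa

K_a = (1 − sin φ)/(1 + sin φ) = 0.4043.
σ_v = γz + q = 20.2 × 1.4 + 10 = 38.28 kPa.
σ_h = K_a σ_v = 0.4043 × 38.28 = 15.48 kPa.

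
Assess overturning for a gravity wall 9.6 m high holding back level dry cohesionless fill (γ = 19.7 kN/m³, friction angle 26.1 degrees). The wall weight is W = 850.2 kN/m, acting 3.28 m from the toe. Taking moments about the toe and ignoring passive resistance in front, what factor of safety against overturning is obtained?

2.47

K_a = tan²(45° − 26.1°/2) = 0.3889.
P_a = ½K_aγH² = 0.5×0.3889×19.7×9.6² = 353.1 kN/m, acting at H/3 = 3.200 m above the base.
Overturning moment M_o = P_a × H/3 = 353.1 × 3.200 = 1130.
Resisting moment M_r = W × 3.28 = 850.2 × 3.28 = 2789.
FS_overturning = M_r/M_o = 2789/1130 = 2.468.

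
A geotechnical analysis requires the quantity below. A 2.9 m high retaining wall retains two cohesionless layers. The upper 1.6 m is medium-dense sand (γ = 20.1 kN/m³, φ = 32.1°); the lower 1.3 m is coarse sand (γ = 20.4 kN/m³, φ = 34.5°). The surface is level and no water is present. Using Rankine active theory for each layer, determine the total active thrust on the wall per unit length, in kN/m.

K_a1 = tan²(45°−32.1°/2) = 0.3060; K_a2 = tan²(45°−34.5°/2) = 0.2768.
Layer 1: σ at base = K_a1 γ₁ h₁ = 9.841 kPa; P₁ = ½×9.841×1.6 = 7.873.
Layer 2: σ_v at top = γ₁h₁ = 32.16; σ_h top = K_a2×32.16 = 8.902; σ_h base = K_a2×(32.16+20.4×1.3) = 16.24.
P₂ = ½(8.902+16.24)×1.3 = 16.34. Total P_a = 7.873+16.34 = 24.22 kN/m.

24.2 kN/m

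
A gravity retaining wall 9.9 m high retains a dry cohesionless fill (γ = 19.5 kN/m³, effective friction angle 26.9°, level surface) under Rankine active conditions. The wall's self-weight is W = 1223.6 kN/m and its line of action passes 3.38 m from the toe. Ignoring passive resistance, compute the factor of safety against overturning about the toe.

K_a = tan²(45° − 26.9°/2) = 0.3770.
P_a = ½K_aγH² = 0.5×0.3770×19.5×9.9² = 360.3 kN/m, acting at H/3 = 3.300 m above the base.
Overturning moment M_o = P_a × H/3 = 360.3 × 3.300 = 1189.
Resisting moment M_r = W × 3.38 = 1223.6 × 3.38 = 4136.
FS_overturning = M_r/M_o = 4136/1189 = 3.479.

3.48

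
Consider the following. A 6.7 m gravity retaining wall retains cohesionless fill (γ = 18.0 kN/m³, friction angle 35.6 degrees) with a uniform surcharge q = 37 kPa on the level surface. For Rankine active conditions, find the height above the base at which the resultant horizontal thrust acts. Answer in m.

K_a = 0.2641.
Triangular part P₁ = ½K_aγH² = 106.7 at H/3 = 2.233 m; rectangular part P₂ = K_a q H = 65.48 at H/2 = 3.350 m.
ȳ = (P₁·2.233 + P₂·3.350)/(P₁+P₂) = 2.658 m.

2.66 m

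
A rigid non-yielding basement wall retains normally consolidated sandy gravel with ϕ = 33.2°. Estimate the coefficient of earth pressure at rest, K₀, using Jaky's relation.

0.452

K₀ = 1 − sin φ' = 1 − sin 33.2° = 0.4524.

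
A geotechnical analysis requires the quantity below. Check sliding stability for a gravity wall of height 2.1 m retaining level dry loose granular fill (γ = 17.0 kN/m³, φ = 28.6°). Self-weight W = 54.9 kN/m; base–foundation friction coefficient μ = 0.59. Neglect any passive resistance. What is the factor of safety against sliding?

2.45

K_a = tan²(45° − 28.6°/2) = 0.3525.
P_a = ½K_aγH² = 0.5×0.3525×17.0×2.1² = 13.22 kN/m, acting at H/3 = 0.7000 m above the base.
FS_sliding = μW / P_a = 0.59×54.9 / 13.22 = 2.451.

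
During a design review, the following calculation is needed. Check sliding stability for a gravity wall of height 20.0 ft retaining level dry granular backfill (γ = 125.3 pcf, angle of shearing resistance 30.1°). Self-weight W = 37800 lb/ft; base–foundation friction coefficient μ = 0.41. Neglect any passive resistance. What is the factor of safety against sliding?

K_a = tan²(45° − 30.1°/2) = 0.3320.
P_a = ½K_aγH² = 0.5×0.3320×125.3×20.0² = 8320 lb/ft, acting at H/3 = 6.667 ft above the base.
FS_sliding = μW / P_a = 0.41×37800 / 8320 = 1.863.

1.86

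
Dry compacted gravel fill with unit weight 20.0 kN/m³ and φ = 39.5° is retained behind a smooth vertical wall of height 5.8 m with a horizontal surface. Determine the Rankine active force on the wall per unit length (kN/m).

K_a = tan²(45° − φ/2) = 0.2224.
P_a = ½ K_a γ H² = 0.5 × 0.2224 × 20.0 × 5.8² = 74.83 kN/m.

74.8 kN/m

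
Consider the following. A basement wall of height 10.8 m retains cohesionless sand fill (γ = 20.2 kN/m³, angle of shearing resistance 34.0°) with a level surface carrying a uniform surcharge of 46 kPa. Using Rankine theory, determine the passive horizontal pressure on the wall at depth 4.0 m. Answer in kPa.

K_p = (1 + sin φ)/(1 − sin φ) = 3.537.
σ_v = γz + q = 20.2 × 4.0 + 46 = 126.8 kPa.
σ_h = K_p σ_v = 3.537 × 126.8 = 448.5 kPa.

449 kPa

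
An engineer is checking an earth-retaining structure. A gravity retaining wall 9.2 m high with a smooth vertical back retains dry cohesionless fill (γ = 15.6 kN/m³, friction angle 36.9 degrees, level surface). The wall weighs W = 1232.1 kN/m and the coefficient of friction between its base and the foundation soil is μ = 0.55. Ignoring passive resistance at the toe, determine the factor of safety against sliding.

K_a = tan²(45° − 36.9°/2) = 0.2497.
P_a = ½K_aγH² = 0.5×0.2497×15.6×9.2² = 164.8 kN/m, acting at H/3 = 3.067 m above the base.
FS_sliding = μW / P_a = 0.55×1232.1 / 164.8 = 4.111.

4.11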